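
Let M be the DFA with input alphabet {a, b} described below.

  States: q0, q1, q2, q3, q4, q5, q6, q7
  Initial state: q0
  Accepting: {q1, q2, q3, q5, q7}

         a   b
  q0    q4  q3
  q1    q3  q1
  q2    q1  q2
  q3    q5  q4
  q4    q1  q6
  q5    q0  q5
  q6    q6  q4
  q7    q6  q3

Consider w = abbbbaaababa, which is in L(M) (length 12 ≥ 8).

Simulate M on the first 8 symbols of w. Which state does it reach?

State sequence: q0 -a-> q4 -b-> q6 -b-> q4 -b-> q6 -b-> q4 -a-> q1 -a-> q3 -a-> q5

After reading 8 characters, M is in state q5.

q5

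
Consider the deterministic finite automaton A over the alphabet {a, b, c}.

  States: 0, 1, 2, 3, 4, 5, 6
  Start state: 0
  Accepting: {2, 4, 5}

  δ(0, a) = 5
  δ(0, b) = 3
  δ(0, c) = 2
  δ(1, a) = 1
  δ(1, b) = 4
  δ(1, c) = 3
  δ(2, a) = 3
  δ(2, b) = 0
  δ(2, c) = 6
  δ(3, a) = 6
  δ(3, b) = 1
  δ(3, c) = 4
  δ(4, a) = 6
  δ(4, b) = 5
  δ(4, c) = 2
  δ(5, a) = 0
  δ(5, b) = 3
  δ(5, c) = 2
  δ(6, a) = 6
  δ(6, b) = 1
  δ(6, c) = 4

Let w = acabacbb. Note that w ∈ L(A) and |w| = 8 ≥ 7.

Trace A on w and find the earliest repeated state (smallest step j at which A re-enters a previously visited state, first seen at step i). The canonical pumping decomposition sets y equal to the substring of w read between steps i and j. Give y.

a

Run of A on w = a c a b a c b b:
  step 0: 0  (start)
  step 1: 5  (read a: 0→5)
  step 2: 2  (read c: 5→2)
  step 3: 3  (read a: 2→3)
  step 4: 1  (read b: 3→1)
  step 5: 1  (read a: 1→1)   ← first repeat (1 seen earlier)
  step 6: 3  (read c: 1→3)
  step 7: 1  (read b: 3→1)
  step 8: 4  (read b: 1→4)

So i = 4, j = 5, giving x = w[0:4] = acab, y = w[4:5] = a, z = w[5:8] = cbb.
Check: |xy| = 5 ≤ 7 and |y| = 1 ≥ 1. Reading y takes A from 1 back to 1, so every xyⁱz is accepted.
Since A has 7 states, any run of length ≥ 7 visits 7+1 states, so by pigeonhole some state repeats within the first 7 steps — that repeat gives the pumpable loop.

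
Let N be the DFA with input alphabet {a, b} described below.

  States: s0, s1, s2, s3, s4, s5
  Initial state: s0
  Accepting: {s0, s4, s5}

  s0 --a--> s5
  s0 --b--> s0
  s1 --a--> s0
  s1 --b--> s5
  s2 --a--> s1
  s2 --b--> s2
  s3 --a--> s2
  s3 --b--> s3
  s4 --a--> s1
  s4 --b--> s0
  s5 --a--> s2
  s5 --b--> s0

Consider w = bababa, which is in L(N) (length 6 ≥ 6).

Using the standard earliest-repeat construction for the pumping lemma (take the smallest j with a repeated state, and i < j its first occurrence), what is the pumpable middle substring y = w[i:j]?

b

Run of N on w = b a b a b a:
  step 0: s0  (start)
  step 1: s0  (read b: s0→s0)   ← first repeat (s0 seen earlier)
  step 2: s5  (read a: s0→s5)
  step 3: s0  (read b: s5→s0)
  step 4: s5  (read a: s0→s5)
  step 5: s0  (read b: s5→s0)
  step 6: s5  (read a: s0→s5)

So i = 0, j = 1, giving x = w[0:0] = ε, y = w[0:1] = b, z = w[1:6] = ababa.
Check: |xy| = 1 ≤ 6 and |y| = 1 ≥ 1. Reading y takes N from s0 back to s0, so every xyⁱz is accepted.
The DFA has 6 states, so the proof of the pumping lemma guarantees a repeated state among the first 6+1 visited; the segment between the two visits is the pumpable y.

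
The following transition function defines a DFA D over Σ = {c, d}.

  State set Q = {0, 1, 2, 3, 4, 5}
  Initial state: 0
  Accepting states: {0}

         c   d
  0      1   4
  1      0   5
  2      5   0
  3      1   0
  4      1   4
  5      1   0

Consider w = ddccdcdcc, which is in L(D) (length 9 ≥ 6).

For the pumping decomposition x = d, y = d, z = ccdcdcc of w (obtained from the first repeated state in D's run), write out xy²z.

dddccdcdcc

xy^2z = d·d·d·ccdcdcc = dddccdcdcc.
Reading y = d takes D from 4 back to 4, so after x·y·y the machine is still in 4, and z then leads to the accepting state 0. Hence dddccdcdcc ∈ L(D).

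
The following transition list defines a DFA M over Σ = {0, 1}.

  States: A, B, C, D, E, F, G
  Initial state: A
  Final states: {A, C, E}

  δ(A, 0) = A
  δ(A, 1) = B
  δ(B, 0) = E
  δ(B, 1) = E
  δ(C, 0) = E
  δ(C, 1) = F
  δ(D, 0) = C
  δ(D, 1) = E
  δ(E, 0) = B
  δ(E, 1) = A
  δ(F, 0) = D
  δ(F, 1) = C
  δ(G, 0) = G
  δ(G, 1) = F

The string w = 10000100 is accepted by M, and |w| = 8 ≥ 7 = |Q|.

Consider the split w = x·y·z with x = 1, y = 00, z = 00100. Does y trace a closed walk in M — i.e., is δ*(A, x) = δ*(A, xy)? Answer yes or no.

yes

Run of M on the first 3 characters of w = 1 0 0:
  step 0: A  (start)
  step 1: B  (read 1: A→B)
  step 2: E  (read 0: B→E)
  step 3: B  (read 0: E→B)

After x (step 1): B. After xy (step 3): B.
They match, so y = 00 drives M around a cycle from B back to itself; pumping y any number of times keeps M in B before reading z, and xyⁱz ∈ L(M) for every i ≥ 0.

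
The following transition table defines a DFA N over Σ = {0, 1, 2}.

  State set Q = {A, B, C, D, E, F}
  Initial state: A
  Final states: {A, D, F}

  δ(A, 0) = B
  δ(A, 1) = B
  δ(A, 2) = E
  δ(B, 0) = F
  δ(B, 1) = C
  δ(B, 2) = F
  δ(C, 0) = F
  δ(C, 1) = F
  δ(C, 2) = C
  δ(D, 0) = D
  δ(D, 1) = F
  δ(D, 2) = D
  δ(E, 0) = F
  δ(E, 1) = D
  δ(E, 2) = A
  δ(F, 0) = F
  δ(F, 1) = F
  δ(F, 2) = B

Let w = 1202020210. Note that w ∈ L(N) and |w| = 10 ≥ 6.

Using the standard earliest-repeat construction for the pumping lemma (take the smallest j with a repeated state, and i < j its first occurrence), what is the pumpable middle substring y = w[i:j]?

State sequence: A -1-> B -2-> F -0-> F -2-> B -0-> F -2-> B -0-> F -2-> B -1-> C -0-> F
First repeat at step 3: F was already visited.

So i = 2, j = 3, giving x = w[0:2] = 12, y = w[2:3] = 0, z = w[3:10] = 2020210.
Check: |xy| = 3 ≤ 6 and |y| = 1 ≥ 1. Reading y takes N from F back to F, so every xyⁱz is accepted.
The DFA has 6 states, so the proof of the pumping lemma guarantees a repeated state among the first 6+1 visited; the segment between the two visits is the pumpable y.

0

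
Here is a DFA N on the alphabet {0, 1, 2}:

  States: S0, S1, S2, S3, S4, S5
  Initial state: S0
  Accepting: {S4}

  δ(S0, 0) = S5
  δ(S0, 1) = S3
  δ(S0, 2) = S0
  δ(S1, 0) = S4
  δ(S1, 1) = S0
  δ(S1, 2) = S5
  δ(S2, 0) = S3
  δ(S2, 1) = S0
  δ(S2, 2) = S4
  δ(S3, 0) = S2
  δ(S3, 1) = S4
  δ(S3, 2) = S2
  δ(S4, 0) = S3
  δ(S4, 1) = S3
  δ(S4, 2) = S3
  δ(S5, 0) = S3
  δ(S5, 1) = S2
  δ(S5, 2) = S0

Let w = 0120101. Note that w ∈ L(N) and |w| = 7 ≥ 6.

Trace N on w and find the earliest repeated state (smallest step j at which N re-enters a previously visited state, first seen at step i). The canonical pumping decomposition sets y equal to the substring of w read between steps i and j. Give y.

01

State sequence: S0 -0-> S5 -1-> S2 -2-> S4 -0-> S3 -1-> S4 -0-> S3 -1-> S4
First repeat at step 5: S4 was already visited.

So i = 3, j = 5, giving x = w[0:3] = 012, y = w[3:5] = 01, z = w[5:7] = 01.
Check: |xy| = 5 ≤ 6 and |y| = 2 ≥ 1. Reading y takes N from S4 back to S4, so every xyⁱz is accepted.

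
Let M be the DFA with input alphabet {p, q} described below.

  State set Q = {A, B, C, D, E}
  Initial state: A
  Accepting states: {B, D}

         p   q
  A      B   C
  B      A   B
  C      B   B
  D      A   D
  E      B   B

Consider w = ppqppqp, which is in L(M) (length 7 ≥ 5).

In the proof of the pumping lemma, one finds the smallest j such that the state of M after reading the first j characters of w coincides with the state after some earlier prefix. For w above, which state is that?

State sequence: A -p-> B -p-> A -q-> C -p-> B -p-> A -q-> C -p-> B
First repeat at step 2: A was already visited.

The earliest repeat is at step j = 2: M is in A, which it already visited at step i = 0.

A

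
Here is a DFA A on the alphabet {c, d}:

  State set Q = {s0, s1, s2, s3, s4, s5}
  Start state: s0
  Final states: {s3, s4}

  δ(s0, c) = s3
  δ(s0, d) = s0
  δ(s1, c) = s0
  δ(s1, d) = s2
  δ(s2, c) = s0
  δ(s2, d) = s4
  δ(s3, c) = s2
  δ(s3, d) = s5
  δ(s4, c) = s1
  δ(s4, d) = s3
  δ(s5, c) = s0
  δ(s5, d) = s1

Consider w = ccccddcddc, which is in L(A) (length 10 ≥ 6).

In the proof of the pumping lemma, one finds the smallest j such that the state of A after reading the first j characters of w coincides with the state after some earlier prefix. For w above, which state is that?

s0

Run of A on w = c c c c d d c d d c:
  step 0: s0  (start)
  step 1: s3  (read c: s0→s3)
  step 2: s2  (read c: s3→s2)
  step 3: s0  (read c: s2→s0)   ← first repeat (s0 seen earlier)
  step 4: s3  (read c: s0→s3)
  step 5: s5  (read d: s3→s5)
  step 6: s1  (read d: s5→s1)
  step 7: s0  (read c: s1→s0)
  step 8: s0  (read d: s0→s0)
  step 9: s0  (read d: s0→s0)
  step 10: s3  (read c: s0→s3)

The earliest repeat is at step j = 3: A is in s0, which it already visited at step i = 0.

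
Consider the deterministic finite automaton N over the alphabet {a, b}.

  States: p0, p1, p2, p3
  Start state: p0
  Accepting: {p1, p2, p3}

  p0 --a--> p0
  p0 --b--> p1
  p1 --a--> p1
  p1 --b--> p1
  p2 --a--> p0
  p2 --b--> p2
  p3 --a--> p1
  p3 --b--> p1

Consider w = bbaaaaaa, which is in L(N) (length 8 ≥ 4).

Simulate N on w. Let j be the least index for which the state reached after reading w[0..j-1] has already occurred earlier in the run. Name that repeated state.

p1

Run of N on w = b b a a a a a a:
  step 0: p0  (start)
  step 1: p1  (read b: p0→p1)
  step 2: p1  (read b: p1→p1)   ← first repeat (p1 seen earlier)
  step 3: p1  (read a: p1→p1)
  step 4: p1  (read a: p1→p1)
  step 5: p1  (read a: p1→p1)
  step 6: p1  (read a: p1→p1)
  step 7: p1  (read a: p1→p1)
  step 8: p1  (read a: p1→p1)

The earliest repeat is at step j = 2: N is in p1, which it already visited at step i = 1.
The DFA has 4 states, so the proof of the pumping lemma guarantees a repeated state among the first 4+1 visited; the segment between the two visits is the pumpable y.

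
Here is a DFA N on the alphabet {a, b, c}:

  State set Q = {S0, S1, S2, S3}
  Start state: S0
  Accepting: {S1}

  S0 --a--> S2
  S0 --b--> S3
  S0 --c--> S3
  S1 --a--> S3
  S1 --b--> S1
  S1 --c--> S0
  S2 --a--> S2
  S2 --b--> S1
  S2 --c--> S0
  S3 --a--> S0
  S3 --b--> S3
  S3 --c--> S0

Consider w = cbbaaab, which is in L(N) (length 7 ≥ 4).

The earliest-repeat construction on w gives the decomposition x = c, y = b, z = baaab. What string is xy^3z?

cbbbbaaab

xy^3z = c·b·b·b·baaab = cbbbbaaab.
Reading y = b takes N from S3 back to S3, so after x·y·y·y the machine is still in S3, and z then leads to the accepting state S1. Hence cbbbbaaab ∈ L(N).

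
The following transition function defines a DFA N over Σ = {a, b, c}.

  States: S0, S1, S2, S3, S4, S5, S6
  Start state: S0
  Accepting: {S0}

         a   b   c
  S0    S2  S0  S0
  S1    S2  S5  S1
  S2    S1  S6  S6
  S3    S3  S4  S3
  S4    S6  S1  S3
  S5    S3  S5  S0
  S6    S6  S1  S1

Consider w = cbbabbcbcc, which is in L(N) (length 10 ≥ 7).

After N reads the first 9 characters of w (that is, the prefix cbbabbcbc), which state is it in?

S0

Run of N on the first 9 characters of w = c b b a b b c b c:
  step 0: S0  (start)
  step 1: S0  (read c: S0→S0)
  step 2: S0  (read b: S0→S0)
  step 3: S0  (read b: S0→S0)
  step 4: S2  (read a: S0→S2)
  step 5: S6  (read b: S2→S6)
  step 6: S1  (read b: S6→S1)
  step 7: S1  (read c: S1→S1)
  step 8: S5  (read b: S1→S5)
  step 9: S0  (read c: S5→S0)

After reading 9 characters, N is in state S0.
(This kind of state-tracing is the core of the pumping-lemma construction: with 7 states, pigeonhole forces a repeat within the first 7 steps.)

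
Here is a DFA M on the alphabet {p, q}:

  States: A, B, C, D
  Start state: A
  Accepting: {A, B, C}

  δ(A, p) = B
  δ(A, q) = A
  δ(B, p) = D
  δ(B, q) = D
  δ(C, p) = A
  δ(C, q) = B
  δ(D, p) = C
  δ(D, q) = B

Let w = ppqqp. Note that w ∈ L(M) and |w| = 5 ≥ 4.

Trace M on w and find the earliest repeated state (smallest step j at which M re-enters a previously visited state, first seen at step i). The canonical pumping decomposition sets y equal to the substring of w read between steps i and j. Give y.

Run of M on w = p p q q p:
  step 0: A  (start)
  step 1: B  (read p: A→B)
  step 2: D  (read p: B→D)
  step 3: B  (read q: D→B)   ← first repeat (B seen earlier)
  step 4: D  (read q: B→D)
  step 5: C  (read p: D→C)

So i = 1, j = 3, giving x = w[0:1] = p, y = w[1:3] = pq, z = w[3:5] = qp.
Check: |xy| = 3 ≤ 4 and |y| = 2 ≥ 1. Reading y takes M from B back to B, so every xyⁱz is accepted.
Since M has 4 states, any run of length ≥ 4 visits 4+1 states, so by pigeonhole some state repeats within the first 4 steps — that repeat gives the pumpable loop.

pq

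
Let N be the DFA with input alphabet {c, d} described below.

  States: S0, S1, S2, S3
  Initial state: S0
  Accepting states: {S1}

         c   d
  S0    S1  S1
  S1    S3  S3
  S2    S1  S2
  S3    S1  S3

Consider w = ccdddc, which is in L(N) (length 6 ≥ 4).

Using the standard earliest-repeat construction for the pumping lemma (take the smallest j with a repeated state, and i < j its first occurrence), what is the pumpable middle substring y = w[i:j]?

Run of N on w = c c d d d c:
  step 0: S0  (start)
  step 1: S1  (read c: S0→S1)
  step 2: S3  (read c: S1→S3)
  step 3: S3  (read d: S3→S3)   ← first repeat (S3 seen earlier)
  step 4: S3  (read d: S3→S3)
  step 5: S3  (read d: S3→S3)
  step 6: S1  (read c: S3→S1)

So i = 2, j = 3, giving x = w[0:2] = cc, y = w[2:3] = d, z = w[3:6] = ddc.
Check: |xy| = 3 ≤ 4 and |y| = 1 ≥ 1. Reading y takes N from S3 back to S3, so every xyⁱz is accepted.
Since N has 4 states, any run of length ≥ 4 visits 4+1 states, so by pigeonhole some state repeats within the first 4 steps — that repeat gives the pumpable loop.

d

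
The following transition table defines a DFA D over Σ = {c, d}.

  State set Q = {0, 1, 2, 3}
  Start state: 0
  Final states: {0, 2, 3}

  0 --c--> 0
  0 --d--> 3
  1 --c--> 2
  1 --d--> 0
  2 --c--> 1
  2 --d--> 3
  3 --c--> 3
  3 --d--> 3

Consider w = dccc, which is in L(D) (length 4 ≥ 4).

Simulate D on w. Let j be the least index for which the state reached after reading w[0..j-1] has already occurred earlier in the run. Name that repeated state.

Run of D on w = d c c c:
  step 0: 0  (start)
  step 1: 3  (read d: 0→3)
  step 2: 3  (read c: 3→3)   ← first repeat (3 seen earlier)
  step 3: 3  (read c: 3→3)
  step 4: 3  (read c: 3→3)

The earliest repeat is at step j = 2: D is in 3, which it already visited at step i = 1.
Pumping length from the standard proof: p = 4 (the number of states). The repeated state found above gives |xy| = j ≤ 4 and |y| = j − i ≥ 1.

3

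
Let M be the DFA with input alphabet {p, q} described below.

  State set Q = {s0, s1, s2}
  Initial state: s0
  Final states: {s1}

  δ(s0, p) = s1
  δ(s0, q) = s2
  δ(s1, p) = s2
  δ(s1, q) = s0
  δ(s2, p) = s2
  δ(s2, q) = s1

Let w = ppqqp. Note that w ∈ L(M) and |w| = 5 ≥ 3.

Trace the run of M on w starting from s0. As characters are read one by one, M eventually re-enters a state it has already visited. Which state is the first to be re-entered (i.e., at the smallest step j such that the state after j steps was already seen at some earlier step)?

State sequence: s0 -p-> s1 -p-> s2 -q-> s1 -q-> s0 -p-> s1
First repeat at step 3: s1 was already visited.

The earliest repeat is at step j = 3: M is in s1, which it already visited at step i = 1.
Pumping length from the standard proof: p = 3 (the number of states). The repeated state found above gives |xy| = j ≤ 3 and |y| = j − i ≥ 1.

s1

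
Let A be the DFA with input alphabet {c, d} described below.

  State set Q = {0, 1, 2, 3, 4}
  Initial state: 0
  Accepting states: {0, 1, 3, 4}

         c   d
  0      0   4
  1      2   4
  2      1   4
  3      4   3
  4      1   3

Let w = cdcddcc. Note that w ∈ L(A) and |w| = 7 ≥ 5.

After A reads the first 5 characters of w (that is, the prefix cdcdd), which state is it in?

3

State sequence: 0 -c-> 0 -d-> 4 -c-> 1 -d-> 4 -d-> 3

After reading 5 characters, A is in state 3.
(This kind of state-tracing is the core of the pumping-lemma construction: with 5 states, pigeonhole forces a repeat within the first 5 steps.)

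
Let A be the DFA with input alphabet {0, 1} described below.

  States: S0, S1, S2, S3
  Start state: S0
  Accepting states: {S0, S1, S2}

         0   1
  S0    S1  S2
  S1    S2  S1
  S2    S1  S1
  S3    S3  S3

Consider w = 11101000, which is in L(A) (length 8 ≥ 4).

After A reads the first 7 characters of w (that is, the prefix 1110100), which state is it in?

Run of A on the first 7 characters of w = 1 1 1 0 1 0 0:
  step 0: S0  (start)
  step 1: S2  (read 1: S0→S2)
  step 2: S1  (read 1: S2→S1)
  step 3: S1  (read 1: S1→S1)
  step 4: S2  (read 0: S1→S2)
  step 5: S1  (read 1: S2→S1)
  step 6: S2  (read 0: S1→S2)
  step 7: S1  (read 0: S2→S1)

After reading 7 characters, A is in state S1.

S1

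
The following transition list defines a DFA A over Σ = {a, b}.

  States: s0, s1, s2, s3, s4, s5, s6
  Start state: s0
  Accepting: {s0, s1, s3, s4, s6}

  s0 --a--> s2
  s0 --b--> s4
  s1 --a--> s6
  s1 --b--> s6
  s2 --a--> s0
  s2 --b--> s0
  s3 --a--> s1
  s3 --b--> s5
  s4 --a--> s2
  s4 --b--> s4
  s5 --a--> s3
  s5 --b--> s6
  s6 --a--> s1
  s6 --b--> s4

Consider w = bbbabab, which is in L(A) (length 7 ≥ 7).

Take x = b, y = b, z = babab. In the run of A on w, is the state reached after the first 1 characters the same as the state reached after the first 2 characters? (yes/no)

State sequence: s0 -b-> s4 -b-> s4

After x (step 1): s4. After xy (step 2): s4.
They match, so y = b drives A around a cycle from s4 back to itself; pumping y any number of times keeps A in s4 before reading z, and xyⁱz ∈ L(A) for every i ≥ 0.

yes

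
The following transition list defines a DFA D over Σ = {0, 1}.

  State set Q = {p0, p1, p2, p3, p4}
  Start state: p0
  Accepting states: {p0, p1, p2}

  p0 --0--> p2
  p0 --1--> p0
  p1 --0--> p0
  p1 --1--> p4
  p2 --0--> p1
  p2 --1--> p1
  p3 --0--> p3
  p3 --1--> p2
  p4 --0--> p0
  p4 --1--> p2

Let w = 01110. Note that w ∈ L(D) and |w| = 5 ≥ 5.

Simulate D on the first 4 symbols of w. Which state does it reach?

p2

Run of D on the first 4 characters of w = 0 1 1 1:
  step 0: p0  (start)
  step 1: p2  (read 0: p0→p2)
  step 2: p1  (read 1: p2→p1)
  step 3: p4  (read 1: p1→p4)
  step 4: p2  (read 1: p4→p2)

After reading 4 characters, D is in state p2.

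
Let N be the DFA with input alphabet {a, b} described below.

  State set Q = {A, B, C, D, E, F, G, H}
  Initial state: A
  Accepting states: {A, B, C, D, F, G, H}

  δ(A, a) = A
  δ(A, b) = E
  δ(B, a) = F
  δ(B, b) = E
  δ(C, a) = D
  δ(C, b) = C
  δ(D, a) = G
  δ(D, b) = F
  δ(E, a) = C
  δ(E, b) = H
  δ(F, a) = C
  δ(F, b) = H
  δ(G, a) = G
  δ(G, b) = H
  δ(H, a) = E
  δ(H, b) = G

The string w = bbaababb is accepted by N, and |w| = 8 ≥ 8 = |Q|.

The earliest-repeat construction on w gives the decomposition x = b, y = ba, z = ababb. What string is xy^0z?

bababb

xy⁰z = xz = b·ababb = bababb.
Reading y = ba takes N from E back to E, so after x the machine is still in E, and z then leads to the accepting state H. Hence bababb ∈ L(N).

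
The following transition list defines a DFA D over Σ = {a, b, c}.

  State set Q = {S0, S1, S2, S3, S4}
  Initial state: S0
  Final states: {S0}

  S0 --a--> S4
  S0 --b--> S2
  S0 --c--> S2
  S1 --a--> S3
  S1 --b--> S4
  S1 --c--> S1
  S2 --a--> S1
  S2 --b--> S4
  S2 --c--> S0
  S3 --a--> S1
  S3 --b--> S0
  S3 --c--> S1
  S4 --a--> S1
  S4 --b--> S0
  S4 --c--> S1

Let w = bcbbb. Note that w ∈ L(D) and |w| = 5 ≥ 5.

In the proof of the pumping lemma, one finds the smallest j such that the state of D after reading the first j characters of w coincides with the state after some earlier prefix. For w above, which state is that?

Run of D on w = b c b b b:
  step 0: S0  (start)
  step 1: S2  (read b: S0→S2)
  step 2: S0  (read c: S2→S0)   ← first repeat (S0 seen earlier)
  step 3: S2  (read b: S0→S2)
  step 4: S4  (read b: S2→S4)
  step 5: S0  (read b: S4→S0)

The earliest repeat is at step j = 2: D is in S0, which it already visited at step i = 0.
Pumping length from the standard proof: p = 5 (the number of states). The repeated state found above gives |xy| = j ≤ 5 and |y| = j − i ≥ 1.

S0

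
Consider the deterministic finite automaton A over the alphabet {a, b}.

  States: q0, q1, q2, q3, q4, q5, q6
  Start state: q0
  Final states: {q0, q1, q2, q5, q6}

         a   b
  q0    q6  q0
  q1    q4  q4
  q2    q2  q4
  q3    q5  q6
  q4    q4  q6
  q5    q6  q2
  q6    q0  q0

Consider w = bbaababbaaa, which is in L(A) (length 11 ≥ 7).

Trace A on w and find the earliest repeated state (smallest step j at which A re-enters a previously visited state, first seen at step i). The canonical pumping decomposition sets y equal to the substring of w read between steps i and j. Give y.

State sequence: q0 -b-> q0 -b-> q0 -a-> q6 -a-> q0 -b-> q0 -a-> q6 -b-> q0 -b-> q0 -a-> q6 -a-> q0 -a-> q6
First repeat at step 1: q0 was already visited.

So i = 0, j = 1, giving x = w[0:0] = ε, y = w[0:1] = b, z = w[1:11] = baababbaaa.
Check: |xy| = 1 ≤ 7 and |y| = 1 ≥ 1. Reading y takes A from q0 back to q0, so every xyⁱz is accepted.
With |Q| = 7, pigeonhole forces a state repeat no later than step 7; the substring read between the first and second visits to that state can be pumped.

b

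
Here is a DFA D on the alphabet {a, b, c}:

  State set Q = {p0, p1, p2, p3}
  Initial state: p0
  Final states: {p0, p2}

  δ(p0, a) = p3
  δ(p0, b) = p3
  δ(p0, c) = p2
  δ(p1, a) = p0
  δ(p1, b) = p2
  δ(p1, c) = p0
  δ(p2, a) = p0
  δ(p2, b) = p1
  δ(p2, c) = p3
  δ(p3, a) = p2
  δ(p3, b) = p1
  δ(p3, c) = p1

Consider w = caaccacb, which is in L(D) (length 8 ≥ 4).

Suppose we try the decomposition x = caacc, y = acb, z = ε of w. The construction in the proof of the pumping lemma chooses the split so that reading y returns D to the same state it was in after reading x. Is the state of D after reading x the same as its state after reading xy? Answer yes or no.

Run of D on the first 8 characters of w = c a a c c a c b:
  step 0: p0  (start)
  step 1: p2  (read c: p0→p2)
  step 2: p0  (read a: p2→p0)
  step 3: p3  (read a: p0→p3)
  step 4: p1  (read c: p3→p1)
  step 5: p0  (read c: p1→p0)
  step 6: p3  (read a: p0→p3)
  step 7: p1  (read c: p3→p1)
  step 8: p2  (read b: p1→p2)

After x (step 5): p0. After xy (step 8): p2.
They differ (p0 ≠ p2), so y is not a cycle from the state after x; this split is not the one the pumping-lemma construction produces, and pumping y need not keep the string in L(D).

no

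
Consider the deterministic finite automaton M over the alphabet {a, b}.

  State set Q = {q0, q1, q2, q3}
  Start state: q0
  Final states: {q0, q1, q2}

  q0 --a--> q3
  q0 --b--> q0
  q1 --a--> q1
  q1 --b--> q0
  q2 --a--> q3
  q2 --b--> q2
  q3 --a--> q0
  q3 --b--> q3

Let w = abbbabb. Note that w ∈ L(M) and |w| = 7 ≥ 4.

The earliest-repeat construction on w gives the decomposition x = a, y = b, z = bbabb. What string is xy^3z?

xy^3z = a·b·b·b·bbabb = abbbbbabb.
Reading y = b takes M from q3 back to q3, so after x·y·y·y the machine is still in q3, and z then leads to the accepting state q0. Hence abbbbbabb ∈ L(M).

abbbbbabb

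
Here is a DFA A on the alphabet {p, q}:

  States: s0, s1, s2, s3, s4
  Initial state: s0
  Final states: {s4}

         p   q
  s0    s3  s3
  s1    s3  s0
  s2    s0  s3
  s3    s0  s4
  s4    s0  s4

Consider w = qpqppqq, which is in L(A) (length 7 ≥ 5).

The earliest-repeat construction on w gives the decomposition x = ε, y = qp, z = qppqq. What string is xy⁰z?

xy⁰z = xz = ε·qppqq = qppqq.
Reading y = qp takes A from s0 back to s0, so after x the machine is still in s0, and z then leads to the accepting state s4. Hence qppqq ∈ L(A).

qppqq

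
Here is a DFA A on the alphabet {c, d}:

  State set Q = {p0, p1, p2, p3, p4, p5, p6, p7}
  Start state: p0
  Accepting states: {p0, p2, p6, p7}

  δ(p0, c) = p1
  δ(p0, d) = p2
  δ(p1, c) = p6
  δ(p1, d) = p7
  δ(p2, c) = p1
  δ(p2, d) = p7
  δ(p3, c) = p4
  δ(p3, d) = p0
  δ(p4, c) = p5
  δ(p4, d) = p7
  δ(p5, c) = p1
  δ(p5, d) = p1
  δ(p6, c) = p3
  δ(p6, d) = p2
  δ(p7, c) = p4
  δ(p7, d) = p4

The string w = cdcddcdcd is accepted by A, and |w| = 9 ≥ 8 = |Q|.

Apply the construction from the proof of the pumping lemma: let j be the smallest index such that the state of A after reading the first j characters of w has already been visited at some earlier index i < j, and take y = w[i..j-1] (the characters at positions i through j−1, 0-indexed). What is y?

cd

State sequence: p0 -c-> p1 -d-> p7 -c-> p4 -d-> p7 -d-> p4 -c-> p5 -d-> p1 -c-> p6 -d-> p2
First repeat at step 4: p7 was already visited.

So i = 2, j = 4, giving x = w[0:2] = cd, y = w[2:4] = cd, z = w[4:9] = dcdcd.
Check: |xy| = 4 ≤ 8 and |y| = 2 ≥ 1. Reading y takes A from p7 back to p7, so every xyⁱz is accepted.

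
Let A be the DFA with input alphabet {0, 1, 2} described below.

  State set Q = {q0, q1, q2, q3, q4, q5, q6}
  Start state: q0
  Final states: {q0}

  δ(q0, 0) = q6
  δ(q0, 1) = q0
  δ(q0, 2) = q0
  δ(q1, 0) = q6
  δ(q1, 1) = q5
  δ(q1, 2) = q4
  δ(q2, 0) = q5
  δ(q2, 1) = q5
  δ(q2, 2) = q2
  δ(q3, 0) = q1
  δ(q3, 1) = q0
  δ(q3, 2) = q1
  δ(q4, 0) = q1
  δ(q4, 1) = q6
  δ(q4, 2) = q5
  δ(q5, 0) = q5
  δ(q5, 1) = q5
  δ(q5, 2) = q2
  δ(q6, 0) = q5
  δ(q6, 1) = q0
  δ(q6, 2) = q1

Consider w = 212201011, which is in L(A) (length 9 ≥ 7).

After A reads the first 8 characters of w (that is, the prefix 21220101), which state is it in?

State sequence: q0 -2-> q0 -1-> q0 -2-> q0 -2-> q0 -0-> q6 -1-> q0 -0-> q6 -1-> q0

After reading 8 characters, A is in state q0.
(This kind of state-tracing is the core of the pumping-lemma construction: with 7 states, pigeonhole forces a repeat within the first 7 steps.)

q0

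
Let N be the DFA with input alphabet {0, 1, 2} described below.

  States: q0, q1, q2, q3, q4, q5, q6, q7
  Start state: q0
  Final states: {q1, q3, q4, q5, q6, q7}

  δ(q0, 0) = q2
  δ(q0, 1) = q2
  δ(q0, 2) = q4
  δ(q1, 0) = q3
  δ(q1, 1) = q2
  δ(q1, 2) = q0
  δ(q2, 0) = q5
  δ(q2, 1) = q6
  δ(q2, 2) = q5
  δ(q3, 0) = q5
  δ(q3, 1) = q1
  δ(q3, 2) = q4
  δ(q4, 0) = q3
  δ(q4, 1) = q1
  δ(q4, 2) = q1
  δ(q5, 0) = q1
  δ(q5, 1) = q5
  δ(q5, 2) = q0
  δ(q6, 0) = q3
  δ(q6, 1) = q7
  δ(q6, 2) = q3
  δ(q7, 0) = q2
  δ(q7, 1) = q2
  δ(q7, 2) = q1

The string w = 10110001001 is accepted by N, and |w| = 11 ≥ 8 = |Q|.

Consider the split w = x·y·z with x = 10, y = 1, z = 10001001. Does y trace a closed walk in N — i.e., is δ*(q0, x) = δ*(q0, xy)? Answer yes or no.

State sequence: q0 -1-> q2 -0-> q5 -1-> q5

After x (step 2): q5. After xy (step 3): q5.
They match, so y = 1 drives N around a cycle from q5 back to itself; pumping y any number of times keeps N in q5 before reading z, and xyⁱz ∈ L(N) for every i ≥ 0.

yes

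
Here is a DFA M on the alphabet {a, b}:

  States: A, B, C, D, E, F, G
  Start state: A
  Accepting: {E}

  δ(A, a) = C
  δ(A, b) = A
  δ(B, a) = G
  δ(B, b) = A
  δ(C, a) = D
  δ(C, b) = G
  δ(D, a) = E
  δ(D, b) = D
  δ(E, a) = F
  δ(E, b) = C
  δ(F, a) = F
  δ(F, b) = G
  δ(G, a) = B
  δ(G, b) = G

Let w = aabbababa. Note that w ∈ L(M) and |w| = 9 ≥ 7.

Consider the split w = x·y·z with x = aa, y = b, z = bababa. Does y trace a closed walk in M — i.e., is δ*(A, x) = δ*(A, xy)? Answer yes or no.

yes

State sequence: A -a-> C -a-> D -b-> D

After x (step 2): D. After xy (step 3): D.
They match, so y = b drives M around a cycle from D back to itself; pumping y any number of times keeps M in D before reading z, and xyⁱz ∈ L(M) for every i ≥ 0.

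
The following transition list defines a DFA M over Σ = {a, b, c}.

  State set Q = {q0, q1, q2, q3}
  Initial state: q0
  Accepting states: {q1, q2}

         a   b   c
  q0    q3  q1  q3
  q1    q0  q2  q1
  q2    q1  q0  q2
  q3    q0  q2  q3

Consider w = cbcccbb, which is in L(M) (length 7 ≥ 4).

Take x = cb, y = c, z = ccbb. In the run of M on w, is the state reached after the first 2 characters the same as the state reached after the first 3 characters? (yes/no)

yes

Run of M on the first 3 characters of w = c b c:
  step 0: q0  (start)
  step 1: q3  (read c: q0→q3)
  step 2: q2  (read b: q3→q2)
  step 3: q2  (read c: q2→q2)

After x (step 2): q2. After xy (step 3): q2.
They match, so y = c drives M around a cycle from q2 back to itself; pumping y any number of times keeps M in q2 before reading z, and xyⁱz ∈ L(M) for every i ≥ 0.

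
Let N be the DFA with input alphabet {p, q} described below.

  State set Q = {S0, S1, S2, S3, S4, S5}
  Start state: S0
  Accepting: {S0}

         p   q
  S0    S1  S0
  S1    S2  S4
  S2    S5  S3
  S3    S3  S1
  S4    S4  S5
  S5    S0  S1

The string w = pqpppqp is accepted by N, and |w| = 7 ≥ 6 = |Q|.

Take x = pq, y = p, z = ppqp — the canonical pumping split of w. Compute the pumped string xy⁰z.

pqppqp

xy⁰z = xz = pq·ppqp = pqppqp.
Reading y = p takes N from S4 back to S4, so after x the machine is still in S4, and z then leads to the accepting state S0. Hence pqppqp ∈ L(N).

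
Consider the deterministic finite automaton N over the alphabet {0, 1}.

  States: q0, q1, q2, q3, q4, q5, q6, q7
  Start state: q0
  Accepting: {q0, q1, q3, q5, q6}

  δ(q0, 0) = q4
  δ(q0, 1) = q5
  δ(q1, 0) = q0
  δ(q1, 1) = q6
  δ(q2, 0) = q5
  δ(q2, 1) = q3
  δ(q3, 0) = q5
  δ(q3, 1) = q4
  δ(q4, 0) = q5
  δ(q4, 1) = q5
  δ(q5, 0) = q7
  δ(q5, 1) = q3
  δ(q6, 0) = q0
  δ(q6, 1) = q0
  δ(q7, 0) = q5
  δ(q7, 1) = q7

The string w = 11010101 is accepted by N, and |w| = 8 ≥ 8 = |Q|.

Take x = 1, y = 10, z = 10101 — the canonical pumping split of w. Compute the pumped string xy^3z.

xy^3z = 1·10·10·10·10101 = 110101010101.
Reading y = 10 takes N from q5 back to q5, so after x·y·y·y the machine is still in q5, and z then leads to the accepting state q3. Hence 110101010101 ∈ L(N).

110101010101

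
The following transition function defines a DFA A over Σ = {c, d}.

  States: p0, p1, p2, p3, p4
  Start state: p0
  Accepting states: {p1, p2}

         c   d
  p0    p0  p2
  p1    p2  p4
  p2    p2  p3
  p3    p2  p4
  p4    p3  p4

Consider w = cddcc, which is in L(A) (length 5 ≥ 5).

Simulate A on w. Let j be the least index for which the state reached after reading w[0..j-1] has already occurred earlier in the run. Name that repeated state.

p0

Run of A on w = c d d c c:
  step 0: p0  (start)
  step 1: p0  (read c: p0→p0)   ← first repeat (p0 seen earlier)
  step 2: p2  (read d: p0→p2)
  step 3: p3  (read d: p2→p3)
  step 4: p2  (read c: p3→p2)
  step 5: p2  (read c: p2→p2)

The earliest repeat is at step j = 1: A is in p0, which it already visited at step i = 0.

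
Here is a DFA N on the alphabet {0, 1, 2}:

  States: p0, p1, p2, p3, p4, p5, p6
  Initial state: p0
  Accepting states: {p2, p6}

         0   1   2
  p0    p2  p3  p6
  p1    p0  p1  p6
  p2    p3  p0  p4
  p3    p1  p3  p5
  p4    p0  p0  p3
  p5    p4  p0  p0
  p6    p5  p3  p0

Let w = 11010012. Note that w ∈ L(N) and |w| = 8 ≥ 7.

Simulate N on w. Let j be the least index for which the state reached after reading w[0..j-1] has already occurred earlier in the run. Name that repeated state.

p3

State sequence: p0 -1-> p3 -1-> p3 -0-> p1 -1-> p1 -0-> p0 -0-> p2 -1-> p0 -2-> p6
First repeat at step 2: p3 was already visited.

The earliest repeat is at step j = 2: N is in p3, which it already visited at step i = 1.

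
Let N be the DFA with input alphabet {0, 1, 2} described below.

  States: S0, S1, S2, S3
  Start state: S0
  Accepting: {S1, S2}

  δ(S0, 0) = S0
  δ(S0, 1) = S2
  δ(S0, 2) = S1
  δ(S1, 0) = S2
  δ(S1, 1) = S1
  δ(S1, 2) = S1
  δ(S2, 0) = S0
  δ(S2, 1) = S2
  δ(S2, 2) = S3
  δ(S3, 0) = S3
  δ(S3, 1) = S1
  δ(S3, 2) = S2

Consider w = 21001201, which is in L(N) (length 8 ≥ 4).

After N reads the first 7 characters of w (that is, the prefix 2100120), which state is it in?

State sequence: S0 -2-> S1 -1-> S1 -0-> S2 -0-> S0 -1-> S2 -2-> S3 -0-> S3

After reading 7 characters, N is in state S3.
(This kind of state-tracing is the core of the pumping-lemma construction: with 4 states, pigeonhole forces a repeat within the first 4 steps.)

S3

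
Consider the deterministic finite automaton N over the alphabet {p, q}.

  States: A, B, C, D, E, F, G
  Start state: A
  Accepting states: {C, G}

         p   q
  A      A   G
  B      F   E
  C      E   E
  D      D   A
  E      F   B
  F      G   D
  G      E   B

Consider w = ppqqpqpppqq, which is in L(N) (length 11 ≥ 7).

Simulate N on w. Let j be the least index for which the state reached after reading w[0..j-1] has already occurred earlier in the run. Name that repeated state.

A

State sequence: A -p-> A -p-> A -q-> G -q-> B -p-> F -q-> D -p-> D -p-> D -p-> D -q-> A -q-> G
First repeat at step 1: A was already visited.

The earliest repeat is at step j = 1: N is in A, which it already visited at step i = 0.
The DFA has 7 states, so the proof of the pumping lemma guarantees a repeated state among the first 7+1 visited; the segment between the two visits is the pumpable y.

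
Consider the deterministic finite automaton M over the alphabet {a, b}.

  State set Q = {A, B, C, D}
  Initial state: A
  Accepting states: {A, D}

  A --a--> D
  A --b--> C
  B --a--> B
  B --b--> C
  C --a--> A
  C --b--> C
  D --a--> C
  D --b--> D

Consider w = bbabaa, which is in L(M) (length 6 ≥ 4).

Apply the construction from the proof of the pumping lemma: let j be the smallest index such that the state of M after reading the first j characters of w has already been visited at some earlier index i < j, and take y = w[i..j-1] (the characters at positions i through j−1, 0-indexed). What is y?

b

State sequence: A -b-> C -b-> C -a-> A -b-> C -a-> A -a-> D
First repeat at step 2: C was already visited.

So i = 1, j = 2, giving x = w[0:1] = b, y = w[1:2] = b, z = w[2:6] = abaa.
Check: |xy| = 2 ≤ 4 and |y| = 1 ≥ 1. Reading y takes M from C back to C, so every xyⁱz is accepted.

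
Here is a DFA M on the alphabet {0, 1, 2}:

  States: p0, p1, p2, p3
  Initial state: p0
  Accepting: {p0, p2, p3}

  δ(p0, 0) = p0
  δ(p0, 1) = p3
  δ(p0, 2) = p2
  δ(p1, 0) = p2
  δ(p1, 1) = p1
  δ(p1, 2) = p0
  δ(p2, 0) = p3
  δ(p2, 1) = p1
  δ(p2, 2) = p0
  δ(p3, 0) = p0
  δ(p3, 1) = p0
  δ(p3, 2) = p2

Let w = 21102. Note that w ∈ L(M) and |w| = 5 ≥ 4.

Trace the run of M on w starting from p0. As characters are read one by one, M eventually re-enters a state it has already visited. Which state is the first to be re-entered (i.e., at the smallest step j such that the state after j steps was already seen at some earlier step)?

State sequence: p0 -2-> p2 -1-> p1 -1-> p1 -0-> p2 -2-> p0
First repeat at step 3: p1 was already visited.

The earliest repeat is at step j = 3: M is in p1, which it already visited at step i = 2.
The DFA has 4 states, so the proof of the pumping lemma guarantees a repeated state among the first 4+1 visited; the segment between the two visits is the pumpable y.

p1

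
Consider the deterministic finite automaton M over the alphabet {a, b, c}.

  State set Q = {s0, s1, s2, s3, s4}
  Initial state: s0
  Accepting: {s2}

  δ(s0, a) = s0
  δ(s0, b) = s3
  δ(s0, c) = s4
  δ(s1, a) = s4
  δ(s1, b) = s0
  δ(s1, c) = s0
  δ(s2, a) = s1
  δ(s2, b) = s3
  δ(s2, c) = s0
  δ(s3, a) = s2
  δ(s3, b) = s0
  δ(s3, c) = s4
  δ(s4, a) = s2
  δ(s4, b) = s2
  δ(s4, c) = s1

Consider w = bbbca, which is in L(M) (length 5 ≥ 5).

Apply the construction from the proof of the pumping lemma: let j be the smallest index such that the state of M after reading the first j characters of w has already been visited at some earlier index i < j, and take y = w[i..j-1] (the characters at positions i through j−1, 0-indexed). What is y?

bb

State sequence: s0 -b-> s3 -b-> s0 -b-> s3 -c-> s4 -a-> s2
First repeat at step 2: s0 was already visited.

So i = 0, j = 2, giving x = w[0:0] = ε, y = w[0:2] = bb, z = w[2:5] = bca.
Check: |xy| = 2 ≤ 5 and |y| = 2 ≥ 1. Reading y takes M from s0 back to s0, so every xyⁱz is accepted.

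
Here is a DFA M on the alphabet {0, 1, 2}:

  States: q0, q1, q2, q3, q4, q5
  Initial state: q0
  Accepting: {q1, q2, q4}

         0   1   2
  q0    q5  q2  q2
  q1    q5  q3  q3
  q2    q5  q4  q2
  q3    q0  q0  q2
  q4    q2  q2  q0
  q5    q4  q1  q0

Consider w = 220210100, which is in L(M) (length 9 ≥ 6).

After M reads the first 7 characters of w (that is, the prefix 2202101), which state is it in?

q1

State sequence: q0 -2-> q2 -2-> q2 -0-> q5 -2-> q0 -1-> q2 -0-> q5 -1-> q1

After reading 7 characters, M is in state q1.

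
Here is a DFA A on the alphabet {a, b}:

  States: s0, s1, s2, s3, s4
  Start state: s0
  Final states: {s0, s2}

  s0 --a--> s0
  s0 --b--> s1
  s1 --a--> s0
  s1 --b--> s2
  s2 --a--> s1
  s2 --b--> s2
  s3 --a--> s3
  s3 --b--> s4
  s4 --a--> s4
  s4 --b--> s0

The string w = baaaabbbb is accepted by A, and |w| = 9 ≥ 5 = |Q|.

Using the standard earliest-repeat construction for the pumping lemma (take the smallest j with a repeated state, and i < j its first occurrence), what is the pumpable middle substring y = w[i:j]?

ba

State sequence: s0 -b-> s1 -a-> s0 -a-> s0 -a-> s0 -a-> s0 -b-> s1 -b-> s2 -b-> s2 -b-> s2
First repeat at step 2: s0 was already visited.

So i = 0, j = 2, giving x = w[0:0] = ε, y = w[0:2] = ba, z = w[2:9] = aaabbbb.
Check: |xy| = 2 ≤ 5 and |y| = 2 ≥ 1. Reading y takes A from s0 back to s0, so every xyⁱz is accepted.
Since A has 5 states, any run of length ≥ 5 visits 5+1 states, so by pigeonhole some state repeats within the first 5 steps — that repeat gives the pumpable loop.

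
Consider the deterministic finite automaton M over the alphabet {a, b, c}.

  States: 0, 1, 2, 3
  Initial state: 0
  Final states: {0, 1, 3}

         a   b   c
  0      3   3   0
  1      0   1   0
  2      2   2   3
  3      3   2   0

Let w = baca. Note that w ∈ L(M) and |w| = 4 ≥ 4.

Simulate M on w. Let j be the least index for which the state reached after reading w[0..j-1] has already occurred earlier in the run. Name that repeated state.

Run of M on w = b a c a:
  step 0: 0  (start)
  step 1: 3  (read b: 0→3)
  step 2: 3  (read a: 3→3)   ← first repeat (3 seen earlier)
  step 3: 0  (read c: 3→0)
  step 4: 3  (read a: 0→3)

The earliest repeat is at step j = 2: M is in 3, which it already visited at step i = 1.

3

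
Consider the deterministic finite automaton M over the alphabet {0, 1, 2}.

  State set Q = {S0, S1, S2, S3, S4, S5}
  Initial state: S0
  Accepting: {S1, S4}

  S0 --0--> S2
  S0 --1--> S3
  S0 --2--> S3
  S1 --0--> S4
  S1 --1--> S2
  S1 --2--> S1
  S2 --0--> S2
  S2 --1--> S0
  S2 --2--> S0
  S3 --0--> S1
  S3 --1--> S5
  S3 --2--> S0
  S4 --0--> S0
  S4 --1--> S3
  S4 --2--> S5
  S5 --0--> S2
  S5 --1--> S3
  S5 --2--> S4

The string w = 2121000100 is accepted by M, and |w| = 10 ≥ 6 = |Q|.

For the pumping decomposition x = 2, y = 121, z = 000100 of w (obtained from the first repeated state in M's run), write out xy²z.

2121121000100

xy^2z = 2·121·121·000100 = 2121121000100.
Reading y = 121 takes M from S3 back to S3, so after x·y·y the machine is still in S3, and z then leads to the accepting state S4. Hence 2121121000100 ∈ L(M).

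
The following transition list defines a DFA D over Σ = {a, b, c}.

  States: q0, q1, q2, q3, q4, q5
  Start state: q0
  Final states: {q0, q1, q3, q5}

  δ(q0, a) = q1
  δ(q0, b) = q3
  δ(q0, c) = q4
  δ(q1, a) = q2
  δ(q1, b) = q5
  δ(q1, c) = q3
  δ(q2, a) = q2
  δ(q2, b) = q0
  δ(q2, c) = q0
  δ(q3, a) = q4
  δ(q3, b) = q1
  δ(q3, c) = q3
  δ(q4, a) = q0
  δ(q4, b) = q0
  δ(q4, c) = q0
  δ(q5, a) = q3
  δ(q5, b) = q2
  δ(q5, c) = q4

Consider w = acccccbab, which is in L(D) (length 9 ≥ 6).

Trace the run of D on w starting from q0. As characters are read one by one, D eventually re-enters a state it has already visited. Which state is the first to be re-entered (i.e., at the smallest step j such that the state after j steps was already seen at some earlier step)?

q3

State sequence: q0 -a-> q1 -c-> q3 -c-> q3 -c-> q3 -c-> q3 -c-> q3 -b-> q1 -a-> q2 -b-> q0
First repeat at step 3: q3 was already visited.

The earliest repeat is at step j = 3: D is in q3, which it already visited at step i = 2.
With |Q| = 6, pigeonhole forces a state repeat no later than step 6; the substring read between the first and second visits to that state can be pumped.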